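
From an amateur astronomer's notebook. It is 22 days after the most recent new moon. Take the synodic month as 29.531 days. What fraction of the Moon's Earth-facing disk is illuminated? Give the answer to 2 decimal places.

Phase angle: θ = 360°·(22 d)/(29.531 d) = 268.2°.
With cos θ = (-0.032), the lit fraction is (1 − (-0.032))/2 ≈ 0.516.

0.52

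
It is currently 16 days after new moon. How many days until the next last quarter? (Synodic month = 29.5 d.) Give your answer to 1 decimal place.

Last quarter occurs at elongation 270°, i.e. at age 29.5 × 270/360 = 22.125 d.
So 6.125 days remain (22.125 − 16).

6.1 days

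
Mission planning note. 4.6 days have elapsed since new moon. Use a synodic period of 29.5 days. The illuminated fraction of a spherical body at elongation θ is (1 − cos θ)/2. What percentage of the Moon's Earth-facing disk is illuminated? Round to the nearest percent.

22%

Phase angle: θ = 360°·(4.6 d)/(29.5 d) = 56.1°.
Illuminated fraction = (1 − cos 56.1°)/2 = (1 − 0.557)/2 ≈ 0.221, so 22%.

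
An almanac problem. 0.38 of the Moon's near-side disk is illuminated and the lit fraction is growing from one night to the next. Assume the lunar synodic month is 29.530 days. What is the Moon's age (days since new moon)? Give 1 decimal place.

6.2 days

From f = (1 − cos θ)/2: cos θ = 1 − 2×0.38 = 0.240; arccos → 76.1°.
The Moon is waxing (0°–180°), so θ = 76.1° directly.
At 360°/29.530 d per day, 76.1° corresponds to 6.24 days.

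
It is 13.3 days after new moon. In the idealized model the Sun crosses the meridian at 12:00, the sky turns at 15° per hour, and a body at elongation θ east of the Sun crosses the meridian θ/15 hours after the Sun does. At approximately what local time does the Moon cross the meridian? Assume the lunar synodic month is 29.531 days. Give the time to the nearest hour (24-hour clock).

The Moon has covered 13.3/29.531 of its cycle, so θ ≈ 360° × 13.3/29.531 = 162.1°.
At 15° of sky rotation per hour, 162.1° corresponds to a 10.81 h lag.
12:00 + 10.81 h ≈ 22:49 → 23:00 to the nearest hour.

23:00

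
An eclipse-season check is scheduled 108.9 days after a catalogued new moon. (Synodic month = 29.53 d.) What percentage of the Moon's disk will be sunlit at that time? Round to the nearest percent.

108.9 d spans 3 complete synodic months (3 × 29.53 = 88.59 d) plus 20.31 d.
The Moon has covered 20.31/29.53 of its cycle, so θ ≈ 360° × 20.31/29.53 = 247.6°.
cos 247.6° = (-0.381), so f = (1 − (-0.381))/2 = 0.691, so 69%.

69%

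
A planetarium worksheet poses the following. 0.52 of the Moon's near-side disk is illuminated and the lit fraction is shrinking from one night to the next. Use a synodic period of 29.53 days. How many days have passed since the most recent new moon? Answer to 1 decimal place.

22.0 days

Invert f = (1 − cos θ)/2 to get cos θ = 1 − 2(0.52) = -0.040, hence θ₀ = arccos -0.040 = 92.3°.
Since the Moon is past full (waning), take the reflex angle: θ = 360° − 92.3° = 267.7°.
That fraction of the synodic month is 267.7/360 × 29.53 d ≈ 21.96 d.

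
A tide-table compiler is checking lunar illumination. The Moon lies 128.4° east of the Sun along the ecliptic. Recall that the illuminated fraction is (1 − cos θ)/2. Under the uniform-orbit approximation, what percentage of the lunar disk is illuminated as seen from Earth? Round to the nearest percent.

cos 128.4° = (-0.621), so f = (1 − (-0.621))/2 = 0.811, i.e. 81%.

81%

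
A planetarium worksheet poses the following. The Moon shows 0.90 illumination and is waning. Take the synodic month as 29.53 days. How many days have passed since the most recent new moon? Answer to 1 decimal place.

Invert f = (1 − cos θ)/2 to get cos θ = 1 − 2(0.90) = -0.800, hence θ₀ = arccos -0.800 = 143.1°.
A waning Moon lies in 180°–360°, so θ = 360° − 143.1° = 216.9°.
At 360°/29.53 d per day, 216.9° corresponds to 17.79 days.

17.8 days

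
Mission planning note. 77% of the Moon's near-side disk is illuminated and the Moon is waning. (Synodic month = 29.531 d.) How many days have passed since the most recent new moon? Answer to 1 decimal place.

19.5 days

cos θ = 1 − 2f = -0.540, giving a principal value of 122.7°.
Since the Moon is past full (waning), take the reflex angle: θ = 360° − 122.7° = 237.3°.
That fraction of the synodic month is 237.3/360 × 29.531 d ≈ 19.47 d.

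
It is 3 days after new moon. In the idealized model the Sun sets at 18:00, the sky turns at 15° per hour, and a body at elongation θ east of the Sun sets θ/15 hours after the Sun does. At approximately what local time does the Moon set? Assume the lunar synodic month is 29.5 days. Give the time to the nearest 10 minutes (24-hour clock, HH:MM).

Elongation θ = 360° × 3/29.5 ≈ 36.6°.
Delay after the Sun = 36.6° / (15°/h) ≈ 2.44 h.
18:00 + 2.441 h ≈ 20:26 → 20:30 to the nearest ten minutes.

20:30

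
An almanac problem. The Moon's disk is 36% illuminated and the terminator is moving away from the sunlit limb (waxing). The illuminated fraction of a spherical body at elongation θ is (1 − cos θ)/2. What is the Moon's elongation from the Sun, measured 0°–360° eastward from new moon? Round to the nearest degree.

From f = (1 − cos θ)/2: cos θ = 1 − 2×0.36 = 0.280; arccos → 73.7°.
Waxing ⇒ before full, so θ = 73.7°.

74°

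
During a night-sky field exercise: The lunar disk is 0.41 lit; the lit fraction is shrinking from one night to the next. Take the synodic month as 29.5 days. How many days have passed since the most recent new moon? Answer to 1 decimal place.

23.0 days

Invert f = (1 − cos θ)/2 to get cos θ = 1 − 2(0.41) = 0.180, hence θ₀ = arccos 0.180 = 79.6°.
A waning Moon lies in 180°–360°, so θ = 360° − 79.6° = 280.4°.
Age = 29.5 × 280.4°/360° ≈ 22.97 days.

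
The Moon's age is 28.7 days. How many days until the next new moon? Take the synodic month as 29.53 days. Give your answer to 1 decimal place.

The next new moon completes the synodic month: 29.53 − 28.7 = 0.830 days.

0.8 days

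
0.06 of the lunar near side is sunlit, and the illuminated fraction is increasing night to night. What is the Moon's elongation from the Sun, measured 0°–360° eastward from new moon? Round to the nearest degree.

From f = (1 − cos θ)/2: cos θ = 1 − 2×0.06 = 0.880; arccos → 28.4°.
Before full moon the principal value applies: θ = 28.4°.

28°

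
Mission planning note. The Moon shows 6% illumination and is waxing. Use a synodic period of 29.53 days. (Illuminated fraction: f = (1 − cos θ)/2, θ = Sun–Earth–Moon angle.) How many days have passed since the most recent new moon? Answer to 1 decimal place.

cos θ = 1 − 2f = 0.880, giving a principal value of 28.4°.
The Moon is waxing (0°–180°), so θ = 28.4° directly.
At 360°/29.53 d per day, 28.4° corresponds to 2.33 days.

2.3 days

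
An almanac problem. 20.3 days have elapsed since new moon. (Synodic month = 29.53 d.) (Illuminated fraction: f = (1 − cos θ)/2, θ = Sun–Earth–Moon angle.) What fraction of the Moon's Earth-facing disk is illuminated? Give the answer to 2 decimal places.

Elongation θ = 360° × 20.3/29.53 ≈ 247.5°.
Illuminated fraction = (1 − cos 247.5°)/2 = (1 − (-0.383))/2 ≈ 0.692.

0.69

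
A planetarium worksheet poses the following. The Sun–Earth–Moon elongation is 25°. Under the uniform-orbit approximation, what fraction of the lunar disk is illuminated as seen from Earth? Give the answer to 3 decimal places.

Half-versine of 25°: (1 − 0.906)/2 = 0.047.

0.047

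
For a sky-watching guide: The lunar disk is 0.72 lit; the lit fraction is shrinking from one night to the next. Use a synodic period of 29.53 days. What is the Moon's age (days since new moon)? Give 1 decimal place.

From f = (1 − cos θ)/2: cos θ = 1 − 2×0.72 = -0.440; arccos → 116.1°.
Waning ⇒ past full, so θ = 360° − 116.1° = 243.9°.
That fraction of the synodic month is 243.9/360 × 29.53 d ≈ 20.01 d.

20.0 days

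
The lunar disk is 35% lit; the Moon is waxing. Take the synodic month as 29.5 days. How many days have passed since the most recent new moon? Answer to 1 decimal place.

cos θ = 1 − 2f = 0.300, giving a principal value of 72.5°.
The Moon is waxing (0°–180°), so θ = 72.5° directly.
That fraction of the synodic month is 72.5/360 × 29.5 d ≈ 5.94 d.

5.9 days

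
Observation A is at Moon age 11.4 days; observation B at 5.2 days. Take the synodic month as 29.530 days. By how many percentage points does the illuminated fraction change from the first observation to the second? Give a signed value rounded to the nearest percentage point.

-60 percentage points

θ₁ = 360° × 11.4/29.530 = 139.0°, f₁ = (1 − cos θ₁)/2 = 0.877.
θ₂ = 360° × 5.2/29.530 = 63.4°, f₂ = (1 − cos θ₂)/2 = 0.276.
Change = f₂ − f₁ = -0.601 → -60 percentage points.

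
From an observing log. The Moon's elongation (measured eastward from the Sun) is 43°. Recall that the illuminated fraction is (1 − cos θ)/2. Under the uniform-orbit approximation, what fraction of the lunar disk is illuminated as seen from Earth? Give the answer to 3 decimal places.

0.134

cos 43° = 0.731, so f = (1 − 0.731)/2 = 0.134.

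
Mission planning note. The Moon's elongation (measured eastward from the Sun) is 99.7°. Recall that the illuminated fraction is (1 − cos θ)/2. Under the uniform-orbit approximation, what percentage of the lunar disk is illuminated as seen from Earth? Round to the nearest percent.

58%

cos 99.7° = (-0.168), so f = (1 − (-0.168))/2 = 0.584, i.e. 58%.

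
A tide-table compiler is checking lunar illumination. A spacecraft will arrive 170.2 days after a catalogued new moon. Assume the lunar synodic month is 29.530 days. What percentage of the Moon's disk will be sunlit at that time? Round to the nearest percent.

46%

170.2 d spans 5 complete synodic months (5 × 29.530 = 147.65 d) plus 22.55 d.
The Moon has covered 22.55/29.530 of its cycle, so θ ≈ 360° × 22.55/29.530 = 274.9°.
cos 274.9° = 0.086, so f = (1 − 0.086)/2 = 0.457, so 46%.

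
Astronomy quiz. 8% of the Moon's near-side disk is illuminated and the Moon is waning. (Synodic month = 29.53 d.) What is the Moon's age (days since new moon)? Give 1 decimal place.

Invert f = (1 − cos θ)/2 to get cos θ = 1 − 2(0.08) = 0.840, hence θ₀ = arccos 0.840 = 32.9°.
Since the Moon is past full (waning), take the reflex angle: θ = 360° − 32.9° = 327.1°.
Age = 29.53 × 327.1°/360° ≈ 26.83 days.

26.8 days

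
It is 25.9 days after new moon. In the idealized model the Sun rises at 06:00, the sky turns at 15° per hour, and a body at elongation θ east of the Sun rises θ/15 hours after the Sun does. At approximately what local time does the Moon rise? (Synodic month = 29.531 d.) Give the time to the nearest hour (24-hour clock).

03:00

Elongation θ = 360° × 25.9/29.531 ≈ 315.7°.
The Moon trails the Sun by θ/15 = 315.7/15 ≈ 21.05 hours.
06:00 + 21.05 h ≈ 03:03 → 03:00 to the nearest hour.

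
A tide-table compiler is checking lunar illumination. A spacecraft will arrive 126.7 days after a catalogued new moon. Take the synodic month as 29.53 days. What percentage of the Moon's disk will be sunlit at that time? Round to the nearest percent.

63%

126.7 d spans 4 complete synodic months (4 × 29.53 = 118.12 d) plus 8.58 d.
The Moon has covered 8.58/29.53 of its cycle, so θ ≈ 360° × 8.58/29.53 = 104.6°.
Illuminated fraction = (1 − cos 104.6°)/2 = (1 − (-0.252))/2 ≈ 0.626, so 63%.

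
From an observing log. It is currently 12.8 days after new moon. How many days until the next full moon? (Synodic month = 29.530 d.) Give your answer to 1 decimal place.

Full moon occurs at elongation 180°, i.e. at age 29.530 × 180/360 = 14.765 d.
That is 14.765 − 12.8 = 1.965 days ahead.

2.0 days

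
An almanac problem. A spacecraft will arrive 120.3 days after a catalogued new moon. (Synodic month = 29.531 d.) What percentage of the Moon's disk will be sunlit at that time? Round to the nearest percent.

120.3 d spans 4 complete synodic months (4 × 29.531 = 118.12 d) plus 2.18 d.
The Moon has covered 2.18/29.531 of its cycle, so θ ≈ 360° × 2.18/29.531 = 26.5°.
With cos θ = 0.895, the lit fraction is (1 − 0.895)/2 ≈ 0.053, so 5%.

5%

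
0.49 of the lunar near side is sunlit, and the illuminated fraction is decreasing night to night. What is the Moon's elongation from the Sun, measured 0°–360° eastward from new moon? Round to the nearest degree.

271°

From f = (1 − cos θ)/2: cos θ = 1 − 2×0.49 = 0.020; arccos → 88.9°.
A waning Moon lies in 180°–360°, so θ = 360° − 88.9° = 271.1°.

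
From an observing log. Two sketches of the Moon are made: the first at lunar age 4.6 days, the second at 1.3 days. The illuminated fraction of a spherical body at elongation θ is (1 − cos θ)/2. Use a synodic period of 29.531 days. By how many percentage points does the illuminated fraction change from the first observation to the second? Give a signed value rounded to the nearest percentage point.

θ₁ = 360° × 4.6/29.531 = 56.1°, f₁ = (1 − cos θ₁)/2 = 0.221.
θ₂ = 360° × 1.3/29.531 = 15.8°, f₂ = (1 − cos θ₂)/2 = 0.019.
Change = f₂ − f₁ = -0.202 → -20 percentage points.

-20 pp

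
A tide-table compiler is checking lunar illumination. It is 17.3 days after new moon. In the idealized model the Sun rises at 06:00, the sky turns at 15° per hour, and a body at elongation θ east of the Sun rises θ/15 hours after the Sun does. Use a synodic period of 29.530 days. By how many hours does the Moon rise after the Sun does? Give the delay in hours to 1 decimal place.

Phase angle: θ = 360°·(17.3 d)/(29.530 d) = 210.9°.
At 15° of sky rotation per hour, 210.9° corresponds to a 14.06 h lag.
So the Moon rises 14.06 h after the Sun.

14.1 h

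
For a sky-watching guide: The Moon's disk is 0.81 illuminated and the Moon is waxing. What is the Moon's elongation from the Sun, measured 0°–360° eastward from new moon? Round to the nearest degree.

Invert f = (1 − cos θ)/2 to get cos θ = 1 − 2(0.81) = -0.620, hence θ₀ = arccos -0.620 = 128.3°.
Before full moon the principal value applies: θ = 128.3°.

128°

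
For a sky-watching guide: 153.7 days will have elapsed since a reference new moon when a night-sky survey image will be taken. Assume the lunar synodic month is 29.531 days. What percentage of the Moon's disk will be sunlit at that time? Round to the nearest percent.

36%

153.7 d spans 5 complete synodic months (5 × 29.531 = 147.66 d) plus 6.04 d.
Elongation θ = 360° × 6.04/29.531 ≈ 73.7°.
Illuminated fraction = (1 − cos 73.7°)/2 = (1 − 0.281)/2 ≈ 0.360, so 36%.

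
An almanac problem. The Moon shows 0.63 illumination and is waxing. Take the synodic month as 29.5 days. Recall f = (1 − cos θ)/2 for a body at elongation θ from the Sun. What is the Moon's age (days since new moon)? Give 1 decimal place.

From f = (1 − cos θ)/2: cos θ = 1 − 2×0.63 = -0.260; arccos → 105.1°.
Waxing ⇒ before full, so θ = 105.1°.
Age = 29.5 × 105.1°/360° ≈ 8.61 days.

8.6 days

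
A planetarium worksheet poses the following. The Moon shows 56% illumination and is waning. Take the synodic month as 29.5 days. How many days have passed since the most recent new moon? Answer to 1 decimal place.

From f = (1 − cos θ)/2: cos θ = 1 − 2×0.56 = -0.120; arccos → 96.9°.
Waning ⇒ past full, so θ = 360° − 96.9° = 263.1°.
Age = 29.5 × 263.1°/360° ≈ 21.56 days.

21.6 days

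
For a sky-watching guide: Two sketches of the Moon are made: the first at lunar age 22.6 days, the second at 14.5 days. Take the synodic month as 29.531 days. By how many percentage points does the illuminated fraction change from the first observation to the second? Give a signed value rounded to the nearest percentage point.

+55 percentage points

θ₁ = 360° × 22.6/29.531 = 275.5°, f₁ = (1 − cos θ₁)/2 = 0.452.
θ₂ = 360° × 14.5/29.531 = 176.8°, f₂ = (1 − cos θ₂)/2 = 0.999.
Change = f₂ − f₁ = +0.547 → +55 percentage points.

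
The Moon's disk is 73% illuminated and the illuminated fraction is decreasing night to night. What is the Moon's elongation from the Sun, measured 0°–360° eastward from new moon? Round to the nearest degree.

243°

From f = (1 − cos θ)/2: cos θ = 1 − 2×0.73 = -0.460; arccos → 117.4°.
Since the Moon is past full (waning), take the reflex angle: θ = 360° − 117.4° = 242.6°.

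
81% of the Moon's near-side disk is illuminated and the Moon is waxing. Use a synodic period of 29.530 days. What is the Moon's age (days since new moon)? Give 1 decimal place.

cos θ = 1 − 2f = -0.620, giving a principal value of 128.3°.
Before full moon the principal value applies: θ = 128.3°.
At 360°/29.530 d per day, 128.3° corresponds to 10.53 days.

10.5 days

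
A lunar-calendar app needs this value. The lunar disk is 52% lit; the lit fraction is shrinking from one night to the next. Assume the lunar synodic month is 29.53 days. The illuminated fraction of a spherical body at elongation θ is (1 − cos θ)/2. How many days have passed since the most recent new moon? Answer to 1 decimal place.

22.0 days

From f = (1 − cos θ)/2: cos θ = 1 − 2×0.52 = -0.040; arccos → 92.3°.
A waning Moon lies in 180°–360°, so θ = 360° − 92.3° = 267.7°.
Age = 29.53 × 267.7°/360° ≈ 21.96 days.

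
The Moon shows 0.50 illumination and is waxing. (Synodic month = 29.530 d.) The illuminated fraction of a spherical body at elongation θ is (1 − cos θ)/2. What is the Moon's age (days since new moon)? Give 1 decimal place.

7.4 days

From f = (1 − cos θ)/2: cos θ = 1 − 2×0.50 = 0.000; arccos → 90.0°.
Before full moon the principal value applies: θ = 90.0°.
At 360°/29.530 d per day, 90.0° corresponds to 7.38 days.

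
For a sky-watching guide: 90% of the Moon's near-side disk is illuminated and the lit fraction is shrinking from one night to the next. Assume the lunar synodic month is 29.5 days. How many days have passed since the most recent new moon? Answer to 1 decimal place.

From f = (1 − cos θ)/2: cos θ = 1 − 2×0.90 = -0.800; arccos → 143.1°.
A waning Moon lies in 180°–360°, so θ = 360° − 143.1° = 216.9°.
Age = 29.5 × 216.9°/360° ≈ 17.77 days.

17.8 days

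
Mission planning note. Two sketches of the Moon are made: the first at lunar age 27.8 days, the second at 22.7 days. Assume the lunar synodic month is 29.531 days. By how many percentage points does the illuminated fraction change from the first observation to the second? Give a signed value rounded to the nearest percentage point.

+41 pp

θ₁ = 360° × 27.8/29.531 = 338.9°, f₁ = (1 − cos θ₁)/2 = 0.034.
θ₂ = 360° × 22.7/29.531 = 276.7°, f₂ = (1 − cos θ₂)/2 = 0.441.
Change = f₂ − f₁ = +0.408 → +41 percentage points.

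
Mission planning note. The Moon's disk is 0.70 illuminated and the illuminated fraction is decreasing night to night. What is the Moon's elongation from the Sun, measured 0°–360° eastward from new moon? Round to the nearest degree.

246°

From f = (1 − cos θ)/2: cos θ = 1 − 2×0.70 = -0.400; arccos → 113.6°.
Since the Moon is past full (waning), take the reflex angle: θ = 360° − 113.6° = 246.4°.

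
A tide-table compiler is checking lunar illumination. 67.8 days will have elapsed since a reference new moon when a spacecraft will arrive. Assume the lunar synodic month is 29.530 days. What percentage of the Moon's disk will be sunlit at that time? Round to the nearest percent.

67.8/29.530 = 2.296 lunations, so 2 complete cycles and 8.74 d into the next.
The Moon has covered 8.74/29.530 of its cycle, so θ ≈ 360° × 8.74/29.530 = 106.5°.
With cos θ = (-0.285), the lit fraction is (1 − (-0.285))/2 ≈ 0.642, so 64%.

64%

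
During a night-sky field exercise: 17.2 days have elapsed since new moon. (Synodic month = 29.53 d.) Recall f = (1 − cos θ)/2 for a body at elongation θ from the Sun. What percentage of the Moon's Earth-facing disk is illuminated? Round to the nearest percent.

93%

The Moon has covered 17.2/29.53 of its cycle, so θ ≈ 360° × 17.2/29.53 = 209.7°.
Illuminated fraction = (1 − cos 209.7°)/2 = (1 − (-0.869))/2 ≈ 0.934, so 93%.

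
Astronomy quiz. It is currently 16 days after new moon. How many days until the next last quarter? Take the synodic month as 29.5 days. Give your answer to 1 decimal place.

6.1 days

Last quarter is 0.75 of the way through the cycle: age 0.75 × 29.5 = 22.125 d.
So 6.125 days remain (22.125 − 16).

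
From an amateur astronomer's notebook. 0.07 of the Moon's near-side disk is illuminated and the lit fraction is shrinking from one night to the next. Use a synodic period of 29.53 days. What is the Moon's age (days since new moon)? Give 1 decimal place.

From f = (1 − cos θ)/2: cos θ = 1 − 2×0.07 = 0.860; arccos → 30.7°.
Waning ⇒ past full, so θ = 360° − 30.7° = 329.3°.
That fraction of the synodic month is 329.3/360 × 29.53 d ≈ 27.01 d.

27.0 days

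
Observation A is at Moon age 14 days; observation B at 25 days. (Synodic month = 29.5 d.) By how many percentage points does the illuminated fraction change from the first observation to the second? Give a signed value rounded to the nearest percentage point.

θ₁ = 360° × 14/29.5 = 170.8°, f₁ = (1 − cos θ₁)/2 = 0.994.
θ₂ = 360° × 25/29.5 = 305.1°, f₂ = (1 − cos θ₂)/2 = 0.213.
Change = f₂ − f₁ = -0.781 → -78 percentage points.

-78 percentage points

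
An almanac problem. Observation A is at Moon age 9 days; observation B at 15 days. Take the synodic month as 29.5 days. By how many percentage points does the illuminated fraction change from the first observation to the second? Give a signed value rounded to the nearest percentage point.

+33 pp

First observation: θ = 360°·9/29.5 = 109.8°, so f = 0.670.
Second observation: θ = 183.1°, f = 0.999.
Δf = 0.999 − 0.670 = +0.330, i.e. +33 pp.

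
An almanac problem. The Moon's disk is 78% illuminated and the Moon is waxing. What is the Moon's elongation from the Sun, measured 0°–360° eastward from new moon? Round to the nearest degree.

124°

cos θ = 1 − 2f = -0.560, giving a principal value of 124.1°.
Before full moon the principal value applies: θ = 124.1°.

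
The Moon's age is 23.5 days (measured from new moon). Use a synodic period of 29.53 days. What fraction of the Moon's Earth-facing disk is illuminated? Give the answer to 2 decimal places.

Elongation θ = 360° × 23.5/29.53 ≈ 286.5°.
cos 286.5° = 0.284, so f = (1 − 0.284)/2 = 0.358.

0.36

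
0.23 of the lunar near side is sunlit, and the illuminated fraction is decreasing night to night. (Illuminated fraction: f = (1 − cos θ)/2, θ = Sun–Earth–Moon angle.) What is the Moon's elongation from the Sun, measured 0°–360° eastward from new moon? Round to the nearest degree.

From f = (1 − cos θ)/2: cos θ = 1 − 2×0.23 = 0.540; arccos → 57.3°.
Waning ⇒ past full, so θ = 360° − 57.3° = 302.7°.

303°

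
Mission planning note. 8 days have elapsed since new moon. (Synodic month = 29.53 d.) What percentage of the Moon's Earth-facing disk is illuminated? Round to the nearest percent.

Elongation θ = 360° × 8/29.53 ≈ 97.5°.
cos 97.5° = (-0.131), so f = (1 − (-0.131))/2 = 0.566, so 57%.

57%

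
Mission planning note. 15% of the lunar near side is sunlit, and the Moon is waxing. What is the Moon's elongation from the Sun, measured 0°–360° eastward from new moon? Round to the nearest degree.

46°

cos θ = 1 − 2f = 0.700, giving a principal value of 45.6°.
Before full moon the principal value applies: θ = 45.6°.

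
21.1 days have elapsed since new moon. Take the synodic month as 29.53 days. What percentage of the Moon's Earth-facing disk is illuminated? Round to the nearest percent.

Elongation θ = 360° × 21.1/29.53 ≈ 257.2°.
With cos θ = (-0.221), the lit fraction is (1 − (-0.221))/2 ≈ 0.611, so 61%.

61%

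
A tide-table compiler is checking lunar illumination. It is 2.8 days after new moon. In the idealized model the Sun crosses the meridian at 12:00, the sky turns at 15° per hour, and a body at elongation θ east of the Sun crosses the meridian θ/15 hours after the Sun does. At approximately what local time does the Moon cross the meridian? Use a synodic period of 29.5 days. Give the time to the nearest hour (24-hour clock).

The Moon has covered 2.8/29.5 of its cycle, so θ ≈ 360° × 2.8/29.5 = 34.2°.
The Moon trails the Sun by θ/15 = 34.2/15 ≈ 2.28 hours.
12:00 + 2.28 h ≈ 14:17 → 14:00 to the nearest hour.

14:00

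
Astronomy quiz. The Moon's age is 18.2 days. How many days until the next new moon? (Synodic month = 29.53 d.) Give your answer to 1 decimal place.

11.3 days

The next new moon completes the synodic month: 29.53 − 18.2 = 11.330 days.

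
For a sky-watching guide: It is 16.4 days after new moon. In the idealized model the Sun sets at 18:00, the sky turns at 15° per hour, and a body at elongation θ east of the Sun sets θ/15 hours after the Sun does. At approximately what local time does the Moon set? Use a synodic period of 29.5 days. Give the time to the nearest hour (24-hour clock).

Elongation θ = 360° × 16.4/29.5 ≈ 200.1°.
The Moon trails the Sun by θ/15 = 200.1/15 ≈ 13.34 hours.
18:00 + 13.34 h ≈ 07:21 → 07:00 to the nearest hour.

07:00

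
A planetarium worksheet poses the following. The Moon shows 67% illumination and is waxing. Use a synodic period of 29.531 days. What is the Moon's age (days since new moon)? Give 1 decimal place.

From f = (1 − cos θ)/2: cos θ = 1 − 2×0.67 = -0.340; arccos → 109.9°.
The Moon is waxing (0°–180°), so θ = 109.9° directly.
That fraction of the synodic month is 109.9/360 × 29.531 d ≈ 9.01 d.

9.0 days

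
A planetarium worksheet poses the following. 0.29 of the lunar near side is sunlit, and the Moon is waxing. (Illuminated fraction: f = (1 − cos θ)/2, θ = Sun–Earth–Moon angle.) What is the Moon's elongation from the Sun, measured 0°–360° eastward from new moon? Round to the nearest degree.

From f = (1 − cos θ)/2: cos θ = 1 − 2×0.29 = 0.420; arccos → 65.2°.
Waxing ⇒ before full, so θ = 65.2°.

65°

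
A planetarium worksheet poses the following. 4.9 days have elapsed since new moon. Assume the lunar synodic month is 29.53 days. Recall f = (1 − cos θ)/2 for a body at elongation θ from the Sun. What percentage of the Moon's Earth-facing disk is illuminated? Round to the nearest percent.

25%

The Moon has covered 4.9/29.53 of its cycle, so θ ≈ 360° × 4.9/29.53 = 59.7°.
cos 59.7° = 0.504, so f = (1 − 0.504)/2 = 0.248, so 25%.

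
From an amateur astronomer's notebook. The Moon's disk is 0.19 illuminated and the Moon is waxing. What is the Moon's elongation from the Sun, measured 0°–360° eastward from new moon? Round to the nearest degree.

Invert f = (1 − cos θ)/2 to get cos θ = 1 − 2(0.19) = 0.620, hence θ₀ = arccos 0.620 = 51.7°.
Waxing ⇒ before full, so θ = 51.7°.

52°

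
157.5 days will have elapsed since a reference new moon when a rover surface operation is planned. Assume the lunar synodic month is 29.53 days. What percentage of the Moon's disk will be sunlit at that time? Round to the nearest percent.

75%

Reduce mod P: 157.5 − 5×29.53 = 9.85 d into the current lunation.
The Moon has covered 9.85/29.53 of its cycle, so θ ≈ 360° × 9.85/29.53 = 120.1°.
With cos θ = (-0.501), the lit fraction is (1 − (-0.501))/2 ≈ 0.751, so 75%.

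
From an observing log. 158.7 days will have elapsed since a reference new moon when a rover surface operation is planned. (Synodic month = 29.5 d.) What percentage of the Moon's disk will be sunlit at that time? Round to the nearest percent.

86%

158.7 d spans 5 complete synodic months (5 × 29.5 = 147.50 d) plus 11.20 d.
The Moon has covered 11.20/29.5 of its cycle, so θ ≈ 360° × 11.20/29.5 = 136.7°.
Illuminated fraction = (1 − cos 136.7°)/2 = (1 − (-0.728))/2 ≈ 0.864, so 86%.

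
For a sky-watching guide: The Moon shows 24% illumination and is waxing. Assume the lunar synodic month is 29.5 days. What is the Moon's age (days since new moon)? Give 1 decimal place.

From f = (1 − cos θ)/2: cos θ = 1 − 2×0.24 = 0.520; arccos → 58.7°.
Waxing ⇒ before full, so θ = 58.7°.
At 360°/29.5 d per day, 58.7° corresponds to 4.81 days.

4.8 days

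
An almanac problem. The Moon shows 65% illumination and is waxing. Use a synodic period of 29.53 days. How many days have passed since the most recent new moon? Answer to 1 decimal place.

8.8 days

Invert f = (1 − cos θ)/2 to get cos θ = 1 − 2(0.65) = -0.300, hence θ₀ = arccos -0.300 = 107.5°.
Before full moon the principal value applies: θ = 107.5°.
At 360°/29.53 d per day, 107.5° corresponds to 8.81 days.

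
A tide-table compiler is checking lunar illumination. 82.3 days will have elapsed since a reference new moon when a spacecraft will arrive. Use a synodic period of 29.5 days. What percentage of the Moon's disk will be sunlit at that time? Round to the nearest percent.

38%

82.3 d spans 2 complete synodic months (2 × 29.5 = 59.00 d) plus 23.30 d.
Phase angle: θ = 360°·(23.30 d)/(29.5 d) = 284.3°.
With cos θ = 0.248, the lit fraction is (1 − 0.248)/2 ≈ 0.376, so 38%.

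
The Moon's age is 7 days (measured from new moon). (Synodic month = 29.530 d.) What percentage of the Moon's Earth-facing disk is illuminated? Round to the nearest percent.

46%

The Moon has covered 7/29.530 of its cycle, so θ ≈ 360° × 7/29.530 = 85.3°.
cos 85.3° = 0.081, so f = (1 − 0.081)/2 = 0.459, so 46%.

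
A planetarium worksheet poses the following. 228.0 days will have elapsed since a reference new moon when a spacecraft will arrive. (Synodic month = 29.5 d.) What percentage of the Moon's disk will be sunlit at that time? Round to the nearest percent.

228.0/29.5 = 7.729 lunations, so 7 complete cycles and 21.50 d into the next.
Elongation θ = 360° × 21.50/29.5 ≈ 262.4°.
cos 262.4° = (-0.133), so f = (1 − (-0.133))/2 = 0.566, so 57%.

57%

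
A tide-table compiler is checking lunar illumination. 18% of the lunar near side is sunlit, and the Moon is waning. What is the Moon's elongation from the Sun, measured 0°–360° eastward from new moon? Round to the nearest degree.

Invert f = (1 − cos θ)/2 to get cos θ = 1 − 2(0.18) = 0.640, hence θ₀ = arccos 0.640 = 50.2°.
A waning Moon lies in 180°–360°, so θ = 360° − 50.2° = 309.8°.

310°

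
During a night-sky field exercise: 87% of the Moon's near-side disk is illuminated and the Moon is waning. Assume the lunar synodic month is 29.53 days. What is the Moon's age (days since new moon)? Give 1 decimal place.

18.2 days

Invert f = (1 − cos θ)/2 to get cos θ = 1 − 2(0.87) = -0.740, hence θ₀ = arccos -0.740 = 137.7°.
Waning ⇒ past full, so θ = 360° − 137.7° = 222.3°.
That fraction of the synodic month is 222.3/360 × 29.53 d ≈ 18.23 d.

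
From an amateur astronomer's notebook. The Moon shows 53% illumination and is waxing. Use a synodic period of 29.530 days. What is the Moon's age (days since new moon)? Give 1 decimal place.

7.7 days

From f = (1 − cos θ)/2: cos θ = 1 − 2×0.53 = -0.060; arccos → 93.4°.
The Moon is waxing (0°–180°), so θ = 93.4° directly.
That fraction of the synodic month is 93.4/360 × 29.530 d ≈ 7.66 d.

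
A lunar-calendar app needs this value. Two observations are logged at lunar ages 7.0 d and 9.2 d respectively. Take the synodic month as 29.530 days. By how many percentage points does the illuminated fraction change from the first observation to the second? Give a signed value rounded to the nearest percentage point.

+23 pp

θ₁ = 360° × 7.0/29.530 = 85.3°, f₁ = (1 − cos θ₁)/2 = 0.459.
θ₂ = 360° × 9.2/29.530 = 112.2°, f₂ = (1 − cos θ₂)/2 = 0.689.
Change = f₂ − f₁ = +0.229 → +23 percentage points.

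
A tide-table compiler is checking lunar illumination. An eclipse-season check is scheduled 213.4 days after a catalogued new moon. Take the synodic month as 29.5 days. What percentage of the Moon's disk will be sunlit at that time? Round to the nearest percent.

45%

213.4 d spans 7 complete synodic months (7 × 29.5 = 206.50 d) plus 6.90 d.
The Moon has covered 6.90/29.5 of its cycle, so θ ≈ 360° × 6.90/29.5 = 84.2°.
Illuminated fraction = (1 − cos 84.2°)/2 = (1 − 0.101)/2 ≈ 0.450, so 45%.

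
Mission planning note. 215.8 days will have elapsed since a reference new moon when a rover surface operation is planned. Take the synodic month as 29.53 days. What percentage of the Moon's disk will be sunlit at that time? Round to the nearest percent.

68%

215.8 d spans 7 complete synodic months (7 × 29.53 = 206.71 d) plus 9.09 d.
Phase angle: θ = 360°·(9.09 d)/(29.53 d) = 110.8°.
Illuminated fraction = (1 − cos 110.8°)/2 = (1 − (-0.355))/2 ≈ 0.678, so 68%.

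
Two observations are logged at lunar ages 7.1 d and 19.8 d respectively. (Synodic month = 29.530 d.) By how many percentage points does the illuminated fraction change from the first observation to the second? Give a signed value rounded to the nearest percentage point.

+27 percentage points

First observation: θ = 360°·7.1/29.530 = 86.6°, so f = 0.470.
Second observation: θ = 241.4°, f = 0.739.
Δf = 0.739 − 0.470 = +0.270, i.e. +27 pp.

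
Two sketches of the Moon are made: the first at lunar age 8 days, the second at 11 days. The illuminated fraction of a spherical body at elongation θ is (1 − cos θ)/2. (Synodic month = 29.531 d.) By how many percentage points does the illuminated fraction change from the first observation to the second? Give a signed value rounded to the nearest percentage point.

First observation: θ = 360°·8/29.531 = 97.5°, so f = 0.565.
Second observation: θ = 134.1°, f = 0.848.
Δf = 0.848 − 0.565 = +0.282, i.e. +28 pp.

+28 percentage points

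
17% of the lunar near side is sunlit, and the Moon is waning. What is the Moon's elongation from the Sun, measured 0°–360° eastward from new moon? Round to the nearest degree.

311°

From f = (1 − cos θ)/2: cos θ = 1 − 2×0.17 = 0.660; arccos → 48.7°.
A waning Moon lies in 180°–360°, so θ = 360° − 48.7° = 311.3°.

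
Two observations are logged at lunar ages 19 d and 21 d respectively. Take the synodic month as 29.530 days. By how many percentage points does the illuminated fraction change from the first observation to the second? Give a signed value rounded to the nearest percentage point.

First observation: θ = 360°·19/29.530 = 231.6°, so f = 0.810.
Second observation: θ = 256.0°, f = 0.621.
Δf = 0.621 − 0.810 = -0.190, i.e. -19 pp.

-19 percentage points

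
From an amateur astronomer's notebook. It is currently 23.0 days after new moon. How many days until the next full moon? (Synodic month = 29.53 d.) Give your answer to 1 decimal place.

Full moon is 0.5 of the way through the cycle: age 0.5 × 29.53 = 14.765 d.
Already past this cycle's full moon; the next is at 14.765 + 29.53 = 44.295 d, so 44.295 − 23.0 = 21.295 days.

21.3 days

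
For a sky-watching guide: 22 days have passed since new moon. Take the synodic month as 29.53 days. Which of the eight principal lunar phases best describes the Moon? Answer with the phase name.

last quarter

θ ≈ 360° × 22/29.53 = 268°, which falls in the last quarter sector.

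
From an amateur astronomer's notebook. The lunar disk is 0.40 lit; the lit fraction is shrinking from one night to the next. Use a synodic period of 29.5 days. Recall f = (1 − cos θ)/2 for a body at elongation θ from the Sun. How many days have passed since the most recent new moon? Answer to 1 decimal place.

Invert f = (1 − cos θ)/2 to get cos θ = 1 − 2(0.40) = 0.200, hence θ₀ = arccos 0.200 = 78.5°.
A waning Moon lies in 180°–360°, so θ = 360° − 78.5° = 281.5°.
Age = 29.5 × 281.5°/360° ≈ 23.07 days.

23.1 days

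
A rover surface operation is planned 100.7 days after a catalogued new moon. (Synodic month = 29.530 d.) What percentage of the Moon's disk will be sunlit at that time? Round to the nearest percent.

92%

100.7/29.530 = 3.410 lunations, so 3 complete cycles and 12.11 d into the next.
Phase angle: θ = 360°·(12.11 d)/(29.530 d) = 147.6°.
Illuminated fraction = (1 − cos 147.6°)/2 = (1 − (-0.845))/2 ≈ 0.922, so 92%.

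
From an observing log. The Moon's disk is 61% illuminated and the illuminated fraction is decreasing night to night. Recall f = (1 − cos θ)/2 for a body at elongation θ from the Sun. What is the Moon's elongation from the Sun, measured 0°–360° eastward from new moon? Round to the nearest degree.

257°

cos θ = 1 − 2f = -0.220, giving a principal value of 102.7°.
Waning ⇒ past full, so θ = 360° − 102.7° = 257.3°.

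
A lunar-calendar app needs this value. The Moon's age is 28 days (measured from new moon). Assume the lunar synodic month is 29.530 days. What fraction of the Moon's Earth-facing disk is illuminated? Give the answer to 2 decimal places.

The Moon has covered 28/29.530 of its cycle, so θ ≈ 360° × 28/29.530 = 341.3°.
cos 341.3° = 0.947, so f = (1 − 0.947)/2 = 0.026.

0.03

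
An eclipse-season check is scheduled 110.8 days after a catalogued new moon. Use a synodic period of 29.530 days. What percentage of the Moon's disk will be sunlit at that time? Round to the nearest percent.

49%

110.8/29.530 = 3.752 lunations, so 3 complete cycles and 22.21 d into the next.
Phase angle: θ = 360°·(22.21 d)/(29.530 d) = 270.8°.
Illuminated fraction = (1 − cos 270.8°)/2 = (1 − 0.013)/2 ≈ 0.493, so 49%.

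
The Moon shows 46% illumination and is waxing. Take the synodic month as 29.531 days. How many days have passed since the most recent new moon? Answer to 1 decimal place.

Invert f = (1 − cos θ)/2 to get cos θ = 1 − 2(0.46) = 0.080, hence θ₀ = arccos 0.080 = 85.4°.
The Moon is waxing (0°–180°), so θ = 85.4° directly.
At 360°/29.531 d per day, 85.4° corresponds to 7.01 days.

7.0 days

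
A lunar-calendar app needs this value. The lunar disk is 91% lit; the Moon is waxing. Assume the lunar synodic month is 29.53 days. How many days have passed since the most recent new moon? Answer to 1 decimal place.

11.9 days

cos θ = 1 − 2f = -0.820, giving a principal value of 145.1°.
Waxing ⇒ before full, so θ = 145.1°.
That fraction of the synodic month is 145.1/360 × 29.53 d ≈ 11.90 d.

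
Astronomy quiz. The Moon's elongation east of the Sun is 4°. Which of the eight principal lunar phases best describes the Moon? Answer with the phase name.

The new moon sector spans roughly -22°–22°; 4° falls inside it.

new moon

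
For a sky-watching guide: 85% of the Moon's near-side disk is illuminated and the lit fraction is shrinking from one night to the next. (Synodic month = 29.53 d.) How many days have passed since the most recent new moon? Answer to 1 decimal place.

cos θ = 1 − 2f = -0.700, giving a principal value of 134.4°.
Waning ⇒ past full, so θ = 360° − 134.4° = 225.6°.
At 360°/29.53 d per day, 225.6° corresponds to 18.50 days.

18.5 days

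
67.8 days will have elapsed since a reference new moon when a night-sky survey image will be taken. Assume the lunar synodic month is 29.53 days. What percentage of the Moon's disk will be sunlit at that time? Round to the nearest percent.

64%

67.8/29.53 = 2.296 lunations, so 2 complete cycles and 8.74 d into the next.
The Moon has covered 8.74/29.53 of its cycle, so θ ≈ 360° × 8.74/29.53 = 106.5°.
With cos θ = (-0.285), the lit fraction is (1 − (-0.285))/2 ≈ 0.642, so 64%.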